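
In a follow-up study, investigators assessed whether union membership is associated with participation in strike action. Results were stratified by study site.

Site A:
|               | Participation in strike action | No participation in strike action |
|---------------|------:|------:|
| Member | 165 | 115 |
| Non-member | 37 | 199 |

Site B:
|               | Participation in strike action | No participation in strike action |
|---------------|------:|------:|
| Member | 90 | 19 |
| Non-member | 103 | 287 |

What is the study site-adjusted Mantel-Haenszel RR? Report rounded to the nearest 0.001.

RR_MH = Σ(aᵢ·n₀ᵢ/nᵢ) / Σ(cᵢ·n₁ᵢ/nᵢ), with n₁ᵢ = aᵢ+bᵢ (exposed), n₀ᵢ = cᵢ+dᵢ (unexposed), nᵢ = n₁ᵢ+n₀ᵢ.
Stratum 1 (Site A): n₁ = 280, n₀ = 236, n = 516; a·n₀/n = 165·236/516 = 75.4651; c·n₁/n = 37·280/516 = 20.0775
Stratum 2 (Site B): n₁ = 109, n₀ = 390, n = 499; a·n₀/n = 90·390/499 = 70.3407; c·n₁/n = 103·109/499 = 22.4990
RR_MH = (75.4651 + 70.3407) / (20.0775 + 22.4990) = 145.8058 / 42.5765 = 3.42456

3.425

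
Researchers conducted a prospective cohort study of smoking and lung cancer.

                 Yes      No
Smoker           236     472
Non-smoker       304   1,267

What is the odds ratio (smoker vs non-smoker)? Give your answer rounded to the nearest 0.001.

2.084

Cells: a = 236, b = 472, c = 304, d = 1267.
OR = (a·d)/(b·c) = (236 × 1267) / (472 × 304) = 299012 / 143488 = 2.08388
The odds of lung cancer are about 2.08 times as high in the smoker group.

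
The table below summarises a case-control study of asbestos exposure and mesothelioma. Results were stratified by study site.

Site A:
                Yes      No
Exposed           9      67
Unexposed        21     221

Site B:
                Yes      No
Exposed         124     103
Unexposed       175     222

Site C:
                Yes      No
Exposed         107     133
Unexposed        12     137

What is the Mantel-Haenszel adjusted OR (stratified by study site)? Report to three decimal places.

OR_MH = Σ(aᵢdᵢ/nᵢ) / Σ(bᵢcᵢ/nᵢ), where nᵢ is the stratum total.
Stratum 1 (Site A): n = 318; a·d/n = 9·221/318 = 6.2547; b·c/n = 67·21/318 = 4.4245
Stratum 2 (Site B): n = 624; a·d/n = 124·222/624 = 44.1154; b·c/n = 103·175/624 = 28.8862
Stratum 3 (Site C): n = 389; a·d/n = 107·137/389 = 37.6838; b·c/n = 133·12/389 = 4.1028
OR_MH = (6.2547 + 44.1154 + 37.6838) / (4.4245 + 28.8862 + 4.1028) = 88.0539 / 37.4136 = 2.35353

2.354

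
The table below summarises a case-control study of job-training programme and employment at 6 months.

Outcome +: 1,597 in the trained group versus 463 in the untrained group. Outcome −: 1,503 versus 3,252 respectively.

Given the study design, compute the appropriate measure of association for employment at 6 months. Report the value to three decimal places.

7.463

From the description: a = 1597, b = 1503, c = 463, d = 3252.
This is a case-control study: participants were sampled on outcome status, so risks in the source population cannot be estimated directly — relative risk is not valid here. The odds ratio is the appropriate measure.
OR = (a·d)/(b·c) = (1597 × 3252) / (1503 × 463) = 5193444 / 695889 = 7.46304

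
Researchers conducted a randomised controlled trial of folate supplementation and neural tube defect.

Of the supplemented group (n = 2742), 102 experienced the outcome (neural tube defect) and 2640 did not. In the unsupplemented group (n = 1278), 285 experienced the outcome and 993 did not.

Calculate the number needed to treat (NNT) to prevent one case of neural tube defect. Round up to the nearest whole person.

6

Risk in treated group = 102/2742 = 0.03720; risk in control = 285/1278 = 0.22300.
Absolute risk reduction = 0.22300 − 0.03720 = 0.18581
NNT = 1 / ARR = 1 / 0.18581 = 5.382 → round up → 6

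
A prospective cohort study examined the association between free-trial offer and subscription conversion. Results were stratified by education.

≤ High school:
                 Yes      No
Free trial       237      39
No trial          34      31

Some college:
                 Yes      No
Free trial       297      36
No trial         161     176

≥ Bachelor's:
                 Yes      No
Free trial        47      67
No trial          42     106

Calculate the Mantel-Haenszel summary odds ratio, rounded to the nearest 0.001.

5.094

OR_MH = Σ(aᵢdᵢ/nᵢ) / Σ(bᵢcᵢ/nᵢ), where nᵢ is the stratum total.
Stratum 1 (≤ High school): n = 341; a·d/n = 237·31/341 = 21.5455; b·c/n = 39·34/341 = 3.8886
Stratum 2 (Some college): n = 670; a·d/n = 297·176/670 = 78.0179; b·c/n = 36·161/670 = 8.6507
Stratum 3 (≥ Bachelor's): n = 262; a·d/n = 47·106/262 = 19.0153; b·c/n = 67·42/262 = 10.7405
OR_MH = (21.5455 + 78.0179 + 19.0153) / (3.8886 + 8.6507 + 10.7405) = 118.5786 / 23.2798 = 5.09363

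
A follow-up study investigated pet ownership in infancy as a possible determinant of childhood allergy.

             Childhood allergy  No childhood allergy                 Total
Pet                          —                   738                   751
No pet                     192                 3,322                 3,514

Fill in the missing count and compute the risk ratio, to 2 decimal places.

0.32

The missing cell is in the exposed row: 751 − 738 = 13.
So a = 13, b = 738, c = 192, d = 3322.
RR = [a/(a+b)] / [c/(c+d)] = (13/751) / (192/3514) = 0.01731/0.05464 = 0.31681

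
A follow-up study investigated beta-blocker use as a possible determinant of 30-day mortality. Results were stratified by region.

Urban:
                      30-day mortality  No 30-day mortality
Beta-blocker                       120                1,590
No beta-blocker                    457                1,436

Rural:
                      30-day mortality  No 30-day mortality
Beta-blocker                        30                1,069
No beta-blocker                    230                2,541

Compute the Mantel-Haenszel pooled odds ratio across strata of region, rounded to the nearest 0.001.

0.255

OR_MH = Σ(aᵢdᵢ/nᵢ) / Σ(bᵢcᵢ/nᵢ), where nᵢ is the stratum total.
Stratum 1 (Urban): n = 3603; a·d/n = 120·1436/3603 = 47.8268; b·c/n = 1590·457/3603 = 201.6736
Stratum 2 (Rural): n = 3870; a·d/n = 30·2541/3870 = 19.6977; b·c/n = 1069·230/3870 = 63.5323
OR_MH = (47.8268 + 19.6977) / (201.6736 + 63.5323) = 67.5245 / 265.2059 = 0.25461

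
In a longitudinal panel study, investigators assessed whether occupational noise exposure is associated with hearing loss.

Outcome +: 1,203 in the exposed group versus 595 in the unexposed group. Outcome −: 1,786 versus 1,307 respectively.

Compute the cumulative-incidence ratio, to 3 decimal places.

1.287

From the description: a = 1203, b = 1786, c = 595, d = 1307.
Risk in exposed = 1203/2989 = 0.40248; risk in unexposed = 595/1902 = 0.31283.
RR = 0.40248 / 0.31283 = 1.28657
The risk among the exposed is 1.29 times that among the unexposed.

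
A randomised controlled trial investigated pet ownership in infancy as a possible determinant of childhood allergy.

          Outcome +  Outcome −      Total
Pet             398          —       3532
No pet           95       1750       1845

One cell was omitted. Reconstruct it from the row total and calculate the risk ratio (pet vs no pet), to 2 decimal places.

2.19

The missing cell is in the exposed row: 3532 − 398 = 3134.
So a = 398, b = 3134, c = 95, d = 1750.
RR = [a/(a+b)] / [c/(c+d)] = (398/3532) / (95/1845) = 0.11268/0.05149 = 2.18844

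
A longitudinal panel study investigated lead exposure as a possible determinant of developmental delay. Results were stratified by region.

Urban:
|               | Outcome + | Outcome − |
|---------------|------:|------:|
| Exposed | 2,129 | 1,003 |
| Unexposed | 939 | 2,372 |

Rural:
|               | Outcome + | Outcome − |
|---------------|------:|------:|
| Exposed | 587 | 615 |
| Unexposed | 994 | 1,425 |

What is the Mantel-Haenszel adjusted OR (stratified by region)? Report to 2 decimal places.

3.22

OR_MH = Σ(aᵢdᵢ/nᵢ) / Σ(bᵢcᵢ/nᵢ), where nᵢ is the stratum total.
Stratum 1 (Urban): n = 6443; a·d/n = 2129·2372/6443 = 783.7945; b·c/n = 1003·939/6443 = 146.1768
Stratum 2 (Rural): n = 3621; a·d/n = 587·1425/3621 = 231.0066; b·c/n = 615·994/3621 = 168.8235
OR_MH = (783.7945 + 231.0066) / (146.1768 + 168.8235) = 1014.8011 / 315.0003 = 3.22159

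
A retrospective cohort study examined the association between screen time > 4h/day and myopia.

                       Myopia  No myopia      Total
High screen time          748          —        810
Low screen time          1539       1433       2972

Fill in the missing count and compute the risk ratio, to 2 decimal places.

The missing cell is in the exposed row: 810 − 748 = 62.
So a = 748, b = 62, c = 1539, d = 1433.
RR = [a/(a+b)] / [c/(c+d)] = (748/810) / (1539/2972) = 0.92346/0.51783 = 1.78331

1.78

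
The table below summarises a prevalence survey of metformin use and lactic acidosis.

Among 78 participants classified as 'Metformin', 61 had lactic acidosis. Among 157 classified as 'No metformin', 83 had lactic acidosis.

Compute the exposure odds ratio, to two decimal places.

From the description: a = 61, b = 17, c = 83, d = 74.
OR = (a·d)/(b·c) = (61 × 74) / (17 × 83) = 4514 / 1411 = 3.19915
The odds of lactic acidosis are about 3.20 times as high in the metformin group.

3.20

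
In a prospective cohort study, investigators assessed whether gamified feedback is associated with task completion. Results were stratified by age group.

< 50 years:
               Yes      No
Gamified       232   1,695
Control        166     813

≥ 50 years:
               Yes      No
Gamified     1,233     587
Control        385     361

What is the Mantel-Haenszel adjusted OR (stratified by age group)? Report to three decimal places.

OR_MH = Σ(aᵢdᵢ/nᵢ) / Σ(bᵢcᵢ/nᵢ), where nᵢ is the stratum total.
Stratum 1 (< 50 years): n = 2906; a·d/n = 232·813/2906 = 64.9057; b·c/n = 1695·166/2906 = 96.8238
Stratum 2 (≥ 50 years): n = 2566; a·d/n = 1233·361/2566 = 173.4657; b·c/n = 587·385/2566 = 88.0729
OR_MH = (64.9057 + 173.4657) / (96.8238 + 88.0729) = 238.3714 / 184.8967 = 1.28921

1.289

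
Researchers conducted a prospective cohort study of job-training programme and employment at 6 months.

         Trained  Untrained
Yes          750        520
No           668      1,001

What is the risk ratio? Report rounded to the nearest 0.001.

1.547

Reading the table with exposure as columns: a = 750 (Trained, case), b = 668 (Trained, non-case), c = 520 (Untrained, case), d = 1001.
Risk in exposed = 750/1418 = 0.52891; risk in unexposed = 520/1521 = 0.34188.
RR = 0.52891 / 0.34188 = 1.54707
The risk among the exposed is 1.55 times that among the unexposed.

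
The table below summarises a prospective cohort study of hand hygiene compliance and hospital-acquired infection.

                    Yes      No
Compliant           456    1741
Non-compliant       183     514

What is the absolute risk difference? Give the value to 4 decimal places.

Cells: a = 456, b = 1741, c = 183, d = 514.
Risk in exposed = 456/2197 = 0.207556; risk in unexposed = 183/697 = 0.262554.
Risk difference = 0.207556 − 0.262554 = -0.054998

-0.0550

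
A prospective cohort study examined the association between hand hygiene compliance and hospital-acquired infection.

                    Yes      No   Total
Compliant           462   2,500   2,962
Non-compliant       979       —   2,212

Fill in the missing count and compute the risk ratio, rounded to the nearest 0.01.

0.35

The missing cell is in the unexposed row: 2212 − 979 = 1233.
So a = 462, b = 2500, c = 979, d = 1233.
RR = [a/(a+b)] / [c/(c+d)] = (462/2962) / (979/2212) = 0.15598/0.44259 = 0.35242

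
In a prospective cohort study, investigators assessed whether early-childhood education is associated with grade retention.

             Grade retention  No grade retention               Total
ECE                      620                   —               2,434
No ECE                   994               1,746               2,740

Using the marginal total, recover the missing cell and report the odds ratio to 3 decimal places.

The missing cell is in the exposed row: 2434 − 620 = 1814.
So a = 620, b = 1814, c = 994, d = 1746.
OR = (a·d)/(b·c) = (620 × 1746) / (1814 × 994) = 1082520 / 1803116 = 0.60036

0.600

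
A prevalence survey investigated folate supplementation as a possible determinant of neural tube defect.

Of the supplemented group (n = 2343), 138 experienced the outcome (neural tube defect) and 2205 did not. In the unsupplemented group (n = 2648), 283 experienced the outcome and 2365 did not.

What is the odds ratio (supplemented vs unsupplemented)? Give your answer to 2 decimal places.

From the description: a = 138, b = 2205, c = 283, d = 2365.
OR = (a·d)/(b·c) = (138 × 2365) / (2205 × 283) = 326370 / 624015 = 0.52302
Exposure is associated with lower odds of neural tube defect (OR = 0.52 < 1).

0.52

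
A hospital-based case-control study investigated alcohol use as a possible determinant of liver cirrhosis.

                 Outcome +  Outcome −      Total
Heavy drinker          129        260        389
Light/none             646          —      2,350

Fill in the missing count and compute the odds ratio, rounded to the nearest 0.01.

The missing cell is in the unexposed row: 2350 − 646 = 1704.
So a = 129, b = 260, c = 646, d = 1704.
OR = (a·d)/(b·c) = (129 × 1704) / (260 × 646) = 219816 / 167960 = 1.30874

1.31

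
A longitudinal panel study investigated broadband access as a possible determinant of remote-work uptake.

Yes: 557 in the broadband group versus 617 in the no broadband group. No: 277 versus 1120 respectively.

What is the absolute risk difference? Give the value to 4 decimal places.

From the description: a = 557, b = 277, c = 617, d = 1120.
Risk in exposed = 557/834 = 0.667866; risk in unexposed = 617/1737 = 0.355210.
Risk difference = 0.667866 − 0.355210 = 0.312656

0.3127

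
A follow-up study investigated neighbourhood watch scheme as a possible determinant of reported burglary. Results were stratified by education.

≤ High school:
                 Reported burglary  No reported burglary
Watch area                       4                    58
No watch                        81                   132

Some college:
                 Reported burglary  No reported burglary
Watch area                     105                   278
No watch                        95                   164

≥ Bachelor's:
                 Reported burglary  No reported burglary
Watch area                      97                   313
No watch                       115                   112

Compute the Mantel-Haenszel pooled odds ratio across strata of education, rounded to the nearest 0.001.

OR_MH = Σ(aᵢdᵢ/nᵢ) / Σ(bᵢcᵢ/nᵢ), where nᵢ is the stratum total.
Stratum 1 (≤ High school): n = 275; a·d/n = 4·132/275 = 1.9200; b·c/n = 58·81/275 = 17.0836
Stratum 2 (Some college): n = 642; a·d/n = 105·164/642 = 26.8224; b·c/n = 278·95/642 = 41.1371
Stratum 3 (≥ Bachelor's): n = 637; a·d/n = 97·112/637 = 17.0549; b·c/n = 313·115/637 = 56.5071
OR_MH = (1.9200 + 26.8224 + 17.0549) / (17.0836 + 41.1371 + 56.5071) = 45.7974 / 114.7278 = 0.39918

0.399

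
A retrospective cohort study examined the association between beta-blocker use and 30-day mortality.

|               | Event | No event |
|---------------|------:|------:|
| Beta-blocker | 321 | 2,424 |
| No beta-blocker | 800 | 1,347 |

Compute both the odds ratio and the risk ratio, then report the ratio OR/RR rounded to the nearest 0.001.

Cells: a = 321, b = 2424, c = 800, d = 1347.
OR = (321·1347)/(2424·800) = 432387/1939200 = 0.22297
Risk in exposed = 321/2745 = 0.11694; risk in unexposed = 800/2147 = 0.37261; RR = 0.31384
OR/RR = 0.22297 / 0.31384 = 0.71047
The outcome is not rare, so the OR lies further from 1 than the RR.

0.710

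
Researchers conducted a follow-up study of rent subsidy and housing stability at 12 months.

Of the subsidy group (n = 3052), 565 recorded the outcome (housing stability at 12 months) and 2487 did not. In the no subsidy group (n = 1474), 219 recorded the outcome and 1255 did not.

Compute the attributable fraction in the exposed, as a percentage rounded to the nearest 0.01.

19.74

From the description: a = 565, b = 2487, c = 219, d = 1255.
Risk in exposed = 565/3052 = 0.18512; risk in unexposed = 219/1474 = 0.14858.
RR = 0.18512/0.14858 = 1.24600
AR% = (RR − 1)/RR × 100 = (1.24600 − 1)/1.24600 × 100 = 19.7430%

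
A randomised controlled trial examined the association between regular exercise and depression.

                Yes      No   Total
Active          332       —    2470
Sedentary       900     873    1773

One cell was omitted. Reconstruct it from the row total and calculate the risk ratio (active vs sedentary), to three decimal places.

The missing cell is in the exposed row: 2470 − 332 = 2138.
So a = 332, b = 2138, c = 900, d = 873.
RR = [a/(a+b)] / [c/(c+d)] = (332/2470) / (900/1773) = 0.13441/0.50761 = 0.26479

0.265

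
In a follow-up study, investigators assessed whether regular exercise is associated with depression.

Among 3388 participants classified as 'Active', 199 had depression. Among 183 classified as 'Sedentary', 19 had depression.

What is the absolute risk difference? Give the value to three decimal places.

-0.045

From the description: a = 199, b = 3189, c = 19, d = 164.
Risk in exposed = 199/3388 = 0.058737; risk in unexposed = 19/183 = 0.103825.
Risk difference = 0.058737 − 0.103825 = -0.045088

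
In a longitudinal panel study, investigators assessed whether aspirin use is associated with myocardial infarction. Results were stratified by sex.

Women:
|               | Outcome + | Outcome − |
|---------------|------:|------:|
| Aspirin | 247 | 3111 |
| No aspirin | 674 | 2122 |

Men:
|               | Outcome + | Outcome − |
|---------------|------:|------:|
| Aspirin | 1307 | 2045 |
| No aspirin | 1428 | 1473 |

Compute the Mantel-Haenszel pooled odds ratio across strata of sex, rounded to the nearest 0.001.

0.487

OR_MH = Σ(aᵢdᵢ/nᵢ) / Σ(bᵢcᵢ/nᵢ), where nᵢ is the stratum total.
Stratum 1 (Women): n = 6154; a·d/n = 247·2122/6154 = 85.1696; b·c/n = 3111·674/6154 = 340.7238
Stratum 2 (Men): n = 6253; a·d/n = 1307·1473/6253 = 307.8860; b·c/n = 2045·1428/6253 = 467.0174
OR_MH = (85.1696 + 307.8860) / (340.7238 + 467.0174) = 393.0556 / 807.7412 = 0.48661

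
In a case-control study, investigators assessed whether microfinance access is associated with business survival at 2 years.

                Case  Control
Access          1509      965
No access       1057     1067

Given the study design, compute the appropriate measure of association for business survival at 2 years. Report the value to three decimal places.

Cells: a = 1509, b = 965, c = 1057, d = 1067.
This is a case-control study: participants were sampled on outcome status, so risks in the source population cannot be estimated directly — relative risk is not valid here. The odds ratio is the appropriate measure.
OR = (a·d)/(b·c) = (1509 × 1067) / (965 × 1057) = 1610103 / 1020005 = 1.57852

1.579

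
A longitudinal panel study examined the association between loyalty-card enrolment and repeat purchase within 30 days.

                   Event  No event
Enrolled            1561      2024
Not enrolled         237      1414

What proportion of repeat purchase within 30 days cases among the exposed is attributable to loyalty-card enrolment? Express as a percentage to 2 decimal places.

67.03

Cells: a = 1561, b = 2024, c = 237, d = 1414.
Risk in exposed = 1561/3585 = 0.43543; risk in unexposed = 237/1651 = 0.14355.
RR = 0.43543/0.14355 = 3.03328
AR% = (RR − 1)/RR × 100 = (3.03328 − 1)/3.03328 × 100 = 67.0324%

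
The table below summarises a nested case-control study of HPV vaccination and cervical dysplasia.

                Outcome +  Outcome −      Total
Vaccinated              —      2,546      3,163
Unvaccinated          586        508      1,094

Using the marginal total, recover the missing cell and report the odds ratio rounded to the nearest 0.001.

0.210

The missing cell is in the exposed row: 3163 − 2546 = 617.
So a = 617, b = 2546, c = 586, d = 508.
OR = (a·d)/(b·c) = (617 × 508) / (2546 × 586) = 313436 / 1491956 = 0.21008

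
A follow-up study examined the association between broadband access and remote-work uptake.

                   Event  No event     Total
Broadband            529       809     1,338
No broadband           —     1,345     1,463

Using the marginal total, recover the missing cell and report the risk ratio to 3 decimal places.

The missing cell is in the unexposed row: 1463 − 1345 = 118.
So a = 529, b = 809, c = 118, d = 1345.
RR = [a/(a+b)] / [c/(c+d)] = (529/1338) / (118/1463) = 0.39537/0.08066 = 4.90187

4.902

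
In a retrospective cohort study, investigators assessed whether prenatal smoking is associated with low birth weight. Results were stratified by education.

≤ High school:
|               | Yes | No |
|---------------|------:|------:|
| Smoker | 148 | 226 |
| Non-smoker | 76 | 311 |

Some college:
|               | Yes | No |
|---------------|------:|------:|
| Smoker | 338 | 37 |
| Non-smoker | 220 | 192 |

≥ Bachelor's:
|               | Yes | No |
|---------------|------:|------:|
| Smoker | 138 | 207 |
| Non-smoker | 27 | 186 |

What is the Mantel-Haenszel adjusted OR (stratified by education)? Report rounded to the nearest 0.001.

OR_MH = Σ(aᵢdᵢ/nᵢ) / Σ(bᵢcᵢ/nᵢ), where nᵢ is the stratum total.
Stratum 1 (≤ High school): n = 761; a·d/n = 148·311/761 = 60.4836; b·c/n = 226·76/761 = 22.5703
Stratum 2 (Some college): n = 787; a·d/n = 338·192/787 = 82.4600; b·c/n = 37·220/787 = 10.3431
Stratum 3 (≥ Bachelor's): n = 558; a·d/n = 138·186/558 = 46.0000; b·c/n = 207·27/558 = 10.0161
OR_MH = (60.4836 + 82.4600 + 46.0000) / (22.5703 + 10.3431 + 10.0161) = 188.9435 / 42.9295 = 4.40125

4.401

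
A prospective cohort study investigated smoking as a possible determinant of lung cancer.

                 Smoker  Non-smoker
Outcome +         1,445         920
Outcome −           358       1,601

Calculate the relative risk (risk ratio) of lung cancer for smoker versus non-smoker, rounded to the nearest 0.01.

Reading the table with exposure as columns: a = 1445 (Smoker, case), b = 358 (Smoker, non-case), c = 920 (Non-smoker, case), d = 1601.
Risk in exposed = 1445/1803 = 0.80144; risk in unexposed = 920/2521 = 0.36493.
RR = 0.80144 / 0.36493 = 2.19613
The risk among the exposed is 2.20 times that among the unexposed.

2.20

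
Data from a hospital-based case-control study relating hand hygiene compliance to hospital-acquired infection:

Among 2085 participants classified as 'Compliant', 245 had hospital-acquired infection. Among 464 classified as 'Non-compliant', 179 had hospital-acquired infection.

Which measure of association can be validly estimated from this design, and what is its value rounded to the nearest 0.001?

From the description: a = 245, b = 1840, c = 179, d = 285.
This is a hospital-based case-control study: participants were sampled on outcome status, so risks in the source population cannot be estimated directly — relative risk is not valid here. The odds ratio is the appropriate measure.
OR = (a·d)/(b·c) = (245 × 285) / (1840 × 179) = 69825 / 329360 = 0.21200

0.212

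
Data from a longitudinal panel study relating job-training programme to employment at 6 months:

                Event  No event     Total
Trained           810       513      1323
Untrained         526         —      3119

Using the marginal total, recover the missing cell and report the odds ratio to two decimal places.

The missing cell is in the unexposed row: 3119 − 526 = 2593.
So a = 810, b = 513, c = 526, d = 2593.
OR = (a·d)/(b·c) = (810 × 2593) / (513 × 526) = 2100330 / 269838 = 7.78367

7.78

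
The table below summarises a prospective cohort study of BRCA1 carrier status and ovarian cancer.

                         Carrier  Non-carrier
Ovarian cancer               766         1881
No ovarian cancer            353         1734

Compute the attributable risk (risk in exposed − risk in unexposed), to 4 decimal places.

Reading the table with exposure as columns: a = 766 (Carrier, case), b = 353 (Carrier, non-case), c = 1881 (Non-carrier, case), d = 1734.
Risk in exposed = 766/1119 = 0.684540; risk in unexposed = 1881/3615 = 0.520332.
Risk difference = 0.684540 − 0.520332 = 0.164208

0.1642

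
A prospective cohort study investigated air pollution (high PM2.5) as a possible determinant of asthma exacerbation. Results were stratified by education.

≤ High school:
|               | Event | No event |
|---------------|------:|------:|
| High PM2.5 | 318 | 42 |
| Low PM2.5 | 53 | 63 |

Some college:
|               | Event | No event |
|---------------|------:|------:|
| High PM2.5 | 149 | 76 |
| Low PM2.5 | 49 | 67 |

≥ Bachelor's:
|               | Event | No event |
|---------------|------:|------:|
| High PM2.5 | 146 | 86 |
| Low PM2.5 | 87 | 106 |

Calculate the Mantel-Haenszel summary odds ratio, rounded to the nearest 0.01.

OR_MH = Σ(aᵢdᵢ/nᵢ) / Σ(bᵢcᵢ/nᵢ), where nᵢ is the stratum total.
Stratum 1 (≤ High school): n = 476; a·d/n = 318·63/476 = 42.0882; b·c/n = 42·53/476 = 4.6765
Stratum 2 (Some college): n = 341; a·d/n = 149·67/341 = 29.2757; b·c/n = 76·49/341 = 10.9208
Stratum 3 (≥ Bachelor's): n = 425; a·d/n = 146·106/425 = 36.4141; b·c/n = 86·87/425 = 17.6047
OR_MH = (42.0882 + 29.2757 + 36.4141) / (4.6765 + 10.9208 + 17.6047) = 107.7780 / 33.2020 = 3.24613

3.25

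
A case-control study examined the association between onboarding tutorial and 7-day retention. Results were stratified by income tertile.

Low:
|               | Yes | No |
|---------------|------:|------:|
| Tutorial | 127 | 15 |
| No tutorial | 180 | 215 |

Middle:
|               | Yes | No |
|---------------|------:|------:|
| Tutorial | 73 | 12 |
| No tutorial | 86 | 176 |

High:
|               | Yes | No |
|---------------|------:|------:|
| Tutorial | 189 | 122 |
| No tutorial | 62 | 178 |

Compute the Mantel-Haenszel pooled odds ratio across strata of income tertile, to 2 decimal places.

6.85

OR_MH = Σ(aᵢdᵢ/nᵢ) / Σ(bᵢcᵢ/nᵢ), where nᵢ is the stratum total.
Stratum 1 (Low): n = 537; a·d/n = 127·215/537 = 50.8473; b·c/n = 15·180/537 = 5.0279
Stratum 2 (Middle): n = 347; a·d/n = 73·176/347 = 37.0259; b·c/n = 12·86/347 = 2.9741
Stratum 3 (High): n = 551; a·d/n = 189·178/551 = 61.0563; b·c/n = 122·62/551 = 13.7278
OR_MH = (50.8473 + 37.0259 + 61.0563) / (5.0279 + 2.9741 + 13.7278) = 148.9295 / 21.7298 = 6.85371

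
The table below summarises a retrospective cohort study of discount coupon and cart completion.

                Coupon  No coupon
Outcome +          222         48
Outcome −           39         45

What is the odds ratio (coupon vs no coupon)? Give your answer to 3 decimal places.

5.337

Reading the table with exposure as columns: a = 222 (Coupon, case), b = 39 (Coupon, non-case), c = 48 (No coupon, case), d = 45.
OR = (a·d)/(b·c) = (222 × 45) / (39 × 48) = 9990 / 1872 = 5.33654
The odds of cart completion are about 5.34 times as high in the coupon group.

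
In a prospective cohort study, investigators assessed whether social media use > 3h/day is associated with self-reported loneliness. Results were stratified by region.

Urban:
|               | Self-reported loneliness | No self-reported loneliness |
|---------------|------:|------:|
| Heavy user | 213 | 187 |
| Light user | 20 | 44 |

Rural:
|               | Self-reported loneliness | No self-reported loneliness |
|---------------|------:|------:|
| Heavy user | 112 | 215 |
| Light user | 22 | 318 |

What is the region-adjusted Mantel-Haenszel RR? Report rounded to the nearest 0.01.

3.09

RR_MH = Σ(aᵢ·n₀ᵢ/nᵢ) / Σ(cᵢ·n₁ᵢ/nᵢ), with n₁ᵢ = aᵢ+bᵢ (exposed), n₀ᵢ = cᵢ+dᵢ (unexposed), nᵢ = n₁ᵢ+n₀ᵢ.
Stratum 1 (Urban): n₁ = 400, n₀ = 64, n = 464; a·n₀/n = 213·64/464 = 29.3793; c·n₁/n = 20·400/464 = 17.2414
Stratum 2 (Rural): n₁ = 327, n₀ = 340, n = 667; a·n₀/n = 112·340/667 = 57.0915; c·n₁/n = 22·327/667 = 10.7856
RR_MH = (29.3793 + 57.0915) / (17.2414 + 10.7856) = 86.4708 / 28.0270 = 3.08527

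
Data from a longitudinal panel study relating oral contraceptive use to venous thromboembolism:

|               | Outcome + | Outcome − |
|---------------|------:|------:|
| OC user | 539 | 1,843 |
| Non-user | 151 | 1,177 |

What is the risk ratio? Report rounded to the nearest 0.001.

Cells: a = 539, b = 1843, c = 151, d = 1177.
Risk in exposed = 539/2382 = 0.22628; risk in unexposed = 151/1328 = 0.11370.
RR = 0.22628 / 0.11370 = 1.99007
The risk among the exposed is 1.99 times that among the unexposed.

1.990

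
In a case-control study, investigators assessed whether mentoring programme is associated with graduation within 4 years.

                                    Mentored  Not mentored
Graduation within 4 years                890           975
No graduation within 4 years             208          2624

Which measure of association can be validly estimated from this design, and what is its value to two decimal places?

Reading the table with exposure as columns: a = 890 (Mentored, case), b = 208 (Mentored, non-case), c = 975 (Not mentored, case), d = 2624.
This is a case-control study: participants were sampled on outcome status, so risks in the source population cannot be estimated directly — relative risk is not valid here. The odds ratio is the appropriate measure.
OR = (a·d)/(b·c) = (890 × 2624) / (208 × 975) = 2335360 / 202800 = 11.51558

11.52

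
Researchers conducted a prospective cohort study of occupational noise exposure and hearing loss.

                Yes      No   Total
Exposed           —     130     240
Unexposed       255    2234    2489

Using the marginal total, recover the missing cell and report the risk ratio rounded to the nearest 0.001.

The missing cell is in the exposed row: 240 − 130 = 110.
So a = 110, b = 130, c = 255, d = 2234.
RR = [a/(a+b)] / [c/(c+d)] = (110/240) / (255/2489) = 0.45833/0.10245 = 4.47369

4.474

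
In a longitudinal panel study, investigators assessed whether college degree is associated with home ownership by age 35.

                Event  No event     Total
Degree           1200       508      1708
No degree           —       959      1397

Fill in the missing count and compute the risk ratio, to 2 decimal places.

2.24

The missing cell is in the unexposed row: 1397 − 959 = 438.
So a = 1200, b = 508, c = 438, d = 959.
RR = [a/(a+b)] / [c/(c+d)] = (1200/1708) / (438/1397) = 0.70258/0.31353 = 2.24086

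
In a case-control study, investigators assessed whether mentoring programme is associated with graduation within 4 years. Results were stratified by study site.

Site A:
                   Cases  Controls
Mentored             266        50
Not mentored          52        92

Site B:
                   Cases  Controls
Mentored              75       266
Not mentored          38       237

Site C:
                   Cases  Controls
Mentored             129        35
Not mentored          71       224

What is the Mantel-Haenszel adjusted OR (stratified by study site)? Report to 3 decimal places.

5.278

OR_MH = Σ(aᵢdᵢ/nᵢ) / Σ(bᵢcᵢ/nᵢ), where nᵢ is the stratum total.
Stratum 1 (Site A): n = 460; a·d/n = 266·92/460 = 53.2000; b·c/n = 50·52/460 = 5.6522
Stratum 2 (Site B): n = 616; a·d/n = 75·237/616 = 28.8555; b·c/n = 266·38/616 = 16.4091
Stratum 3 (Site C): n = 459; a·d/n = 129·224/459 = 62.9542; b·c/n = 35·71/459 = 5.4139
OR_MH = (53.2000 + 28.8555 + 62.9542) / (5.6522 + 16.4091 + 5.4139) = 145.0098 / 27.4752 = 5.27784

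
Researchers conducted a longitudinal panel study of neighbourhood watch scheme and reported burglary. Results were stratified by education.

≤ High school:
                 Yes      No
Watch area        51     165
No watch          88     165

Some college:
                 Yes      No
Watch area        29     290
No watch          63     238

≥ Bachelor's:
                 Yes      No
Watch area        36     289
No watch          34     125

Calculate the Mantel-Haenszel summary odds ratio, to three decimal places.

OR_MH = Σ(aᵢdᵢ/nᵢ) / Σ(bᵢcᵢ/nᵢ), where nᵢ is the stratum total.
Stratum 1 (≤ High school): n = 469; a·d/n = 51·165/469 = 17.9424; b·c/n = 165·88/469 = 30.9595
Stratum 2 (Some college): n = 620; a·d/n = 29·238/620 = 11.1323; b·c/n = 290·63/620 = 29.4677
Stratum 3 (≥ Bachelor's): n = 484; a·d/n = 36·125/484 = 9.2975; b·c/n = 289·34/484 = 20.3017
OR_MH = (17.9424 + 11.1323 + 9.2975) / (30.9595 + 29.4677 + 20.3017) = 38.3722 / 80.7289 = 0.47532

0.475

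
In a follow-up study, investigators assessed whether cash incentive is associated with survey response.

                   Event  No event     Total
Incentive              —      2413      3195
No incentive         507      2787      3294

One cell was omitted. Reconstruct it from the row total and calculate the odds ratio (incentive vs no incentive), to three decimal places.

1.781

The missing cell is in the exposed row: 3195 − 2413 = 782.
So a = 782, b = 2413, c = 507, d = 2787.
OR = (a·d)/(b·c) = (782 × 2787) / (2413 × 507) = 2179434 / 1223391 = 1.78147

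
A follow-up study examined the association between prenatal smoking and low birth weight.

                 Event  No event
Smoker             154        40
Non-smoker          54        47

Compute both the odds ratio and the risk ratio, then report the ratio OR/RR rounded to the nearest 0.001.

2.257

Cells: a = 154, b = 40, c = 54, d = 47.
OR = (154·47)/(40·54) = 7238/2160 = 3.35093
Risk in exposed = 154/194 = 0.79381; risk in unexposed = 54/101 = 0.53465; RR = 1.48473
OR/RR = 3.35093 / 1.48473 = 2.25693
The outcome is not rare, so the OR lies further from 1 than the RR.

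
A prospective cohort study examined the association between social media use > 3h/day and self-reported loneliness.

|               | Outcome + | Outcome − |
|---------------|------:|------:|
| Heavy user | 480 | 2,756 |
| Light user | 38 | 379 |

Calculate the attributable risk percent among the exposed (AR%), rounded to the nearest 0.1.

38.6

Cells: a = 480, b = 2756, c = 38, d = 379.
Risk in exposed = 480/3236 = 0.14833; risk in unexposed = 38/417 = 0.09113.
RR = 0.14833/0.09113 = 1.62774
AR% = (RR − 1)/RR × 100 = (1.62774 − 1)/1.62774 × 100 = 38.5651%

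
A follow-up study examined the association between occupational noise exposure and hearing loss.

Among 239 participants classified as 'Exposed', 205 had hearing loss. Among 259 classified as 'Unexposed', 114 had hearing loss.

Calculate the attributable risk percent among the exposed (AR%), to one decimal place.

From the description: a = 205, b = 34, c = 114, d = 145.
Risk in exposed = 205/239 = 0.85774; risk in unexposed = 114/259 = 0.44015.
RR = 0.85774/0.44015 = 1.94873
AR% = (RR − 1)/RR × 100 = (1.94873 − 1)/1.94873 × 100 = 48.6844%

48.7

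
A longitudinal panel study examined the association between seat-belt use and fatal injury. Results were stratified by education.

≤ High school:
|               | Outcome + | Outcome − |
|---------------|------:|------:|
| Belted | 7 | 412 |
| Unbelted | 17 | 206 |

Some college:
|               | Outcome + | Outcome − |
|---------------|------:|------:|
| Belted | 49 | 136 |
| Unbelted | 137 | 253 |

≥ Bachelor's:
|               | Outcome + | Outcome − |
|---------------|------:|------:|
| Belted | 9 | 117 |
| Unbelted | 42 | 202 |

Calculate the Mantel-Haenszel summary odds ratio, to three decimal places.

0.507

OR_MH = Σ(aᵢdᵢ/nᵢ) / Σ(bᵢcᵢ/nᵢ), where nᵢ is the stratum total.
Stratum 1 (≤ High school): n = 642; a·d/n = 7·206/642 = 2.2461; b·c/n = 412·17/642 = 10.9097
Stratum 2 (Some college): n = 575; a·d/n = 49·253/575 = 21.5600; b·c/n = 136·137/575 = 32.4035
Stratum 3 (≥ Bachelor's): n = 370; a·d/n = 9·202/370 = 4.9135; b·c/n = 117·42/370 = 13.2811
OR_MH = (2.2461 + 21.5600 + 4.9135) / (10.9097 + 32.4035 + 13.2811) = 28.7196 / 56.5942 = 0.50747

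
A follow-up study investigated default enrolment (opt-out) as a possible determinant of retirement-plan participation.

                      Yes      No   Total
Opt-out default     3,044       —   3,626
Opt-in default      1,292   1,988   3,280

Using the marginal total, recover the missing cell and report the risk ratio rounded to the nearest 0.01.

2.13

The missing cell is in the exposed row: 3626 − 3044 = 582.
So a = 3044, b = 582, c = 1292, d = 1988.
RR = [a/(a+b)] / [c/(c+d)] = (3044/3626) / (1292/3280) = 0.83949/0.39390 = 2.13122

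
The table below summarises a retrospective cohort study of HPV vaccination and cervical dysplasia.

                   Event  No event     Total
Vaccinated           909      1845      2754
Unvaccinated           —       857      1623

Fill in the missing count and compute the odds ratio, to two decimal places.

The missing cell is in the unexposed row: 1623 − 857 = 766.
So a = 909, b = 1845, c = 766, d = 857.
OR = (a·d)/(b·c) = (909 × 857) / (1845 × 766) = 779013 / 1413270 = 0.55121

0.55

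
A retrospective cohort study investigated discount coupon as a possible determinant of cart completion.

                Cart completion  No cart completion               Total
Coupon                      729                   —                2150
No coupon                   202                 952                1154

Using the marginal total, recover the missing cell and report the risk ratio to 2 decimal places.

1.94

The missing cell is in the exposed row: 2150 − 729 = 1421.
So a = 729, b = 1421, c = 202, d = 952.
RR = [a/(a+b)] / [c/(c+d)] = (729/2150) / (202/1154) = 0.33907/0.17504 = 1.93706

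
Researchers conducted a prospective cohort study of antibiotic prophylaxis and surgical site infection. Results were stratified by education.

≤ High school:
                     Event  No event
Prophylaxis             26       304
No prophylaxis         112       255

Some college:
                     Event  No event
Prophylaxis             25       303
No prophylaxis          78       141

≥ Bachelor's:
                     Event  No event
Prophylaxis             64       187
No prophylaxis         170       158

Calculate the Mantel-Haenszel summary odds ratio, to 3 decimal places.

0.227

OR_MH = Σ(aᵢdᵢ/nᵢ) / Σ(bᵢcᵢ/nᵢ), where nᵢ is the stratum total.
Stratum 1 (≤ High school): n = 697; a·d/n = 26·255/697 = 9.5122; b·c/n = 304·112/697 = 48.8494
Stratum 2 (Some college): n = 547; a·d/n = 25·141/547 = 6.4442; b·c/n = 303·78/547 = 43.2066
Stratum 3 (≥ Bachelor's): n = 579; a·d/n = 64·158/579 = 17.4646; b·c/n = 187·170/579 = 54.9050
OR_MH = (9.5122 + 6.4442 + 17.4646) / (48.8494 + 43.2066 + 54.9050) = 33.4210 / 146.9609 = 0.22741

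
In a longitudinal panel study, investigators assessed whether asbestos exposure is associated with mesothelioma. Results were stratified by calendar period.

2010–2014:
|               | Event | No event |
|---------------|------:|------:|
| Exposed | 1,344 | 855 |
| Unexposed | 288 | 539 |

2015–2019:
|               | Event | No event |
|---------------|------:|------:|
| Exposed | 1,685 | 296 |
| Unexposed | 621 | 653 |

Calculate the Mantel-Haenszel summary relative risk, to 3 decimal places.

RR_MH = Σ(aᵢ·n₀ᵢ/nᵢ) / Σ(cᵢ·n₁ᵢ/nᵢ), with n₁ᵢ = aᵢ+bᵢ (exposed), n₀ᵢ = cᵢ+dᵢ (unexposed), nᵢ = n₁ᵢ+n₀ᵢ.
Stratum 1 (2010–2014): n₁ = 2199, n₀ = 827, n = 3026; a·n₀/n = 1344·827/3026 = 367.3126; c·n₁/n = 288·2199/3026 = 209.2902
Stratum 2 (2015–2019): n₁ = 1981, n₀ = 1274, n = 3255; a·n₀/n = 1685·1274/3255 = 659.5054; c·n₁/n = 621·1981/3255 = 377.9419
RR_MH = (367.3126 + 659.5054) / (209.2902 + 377.9419) = 1026.8180 / 587.2321 = 1.74857

1.749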